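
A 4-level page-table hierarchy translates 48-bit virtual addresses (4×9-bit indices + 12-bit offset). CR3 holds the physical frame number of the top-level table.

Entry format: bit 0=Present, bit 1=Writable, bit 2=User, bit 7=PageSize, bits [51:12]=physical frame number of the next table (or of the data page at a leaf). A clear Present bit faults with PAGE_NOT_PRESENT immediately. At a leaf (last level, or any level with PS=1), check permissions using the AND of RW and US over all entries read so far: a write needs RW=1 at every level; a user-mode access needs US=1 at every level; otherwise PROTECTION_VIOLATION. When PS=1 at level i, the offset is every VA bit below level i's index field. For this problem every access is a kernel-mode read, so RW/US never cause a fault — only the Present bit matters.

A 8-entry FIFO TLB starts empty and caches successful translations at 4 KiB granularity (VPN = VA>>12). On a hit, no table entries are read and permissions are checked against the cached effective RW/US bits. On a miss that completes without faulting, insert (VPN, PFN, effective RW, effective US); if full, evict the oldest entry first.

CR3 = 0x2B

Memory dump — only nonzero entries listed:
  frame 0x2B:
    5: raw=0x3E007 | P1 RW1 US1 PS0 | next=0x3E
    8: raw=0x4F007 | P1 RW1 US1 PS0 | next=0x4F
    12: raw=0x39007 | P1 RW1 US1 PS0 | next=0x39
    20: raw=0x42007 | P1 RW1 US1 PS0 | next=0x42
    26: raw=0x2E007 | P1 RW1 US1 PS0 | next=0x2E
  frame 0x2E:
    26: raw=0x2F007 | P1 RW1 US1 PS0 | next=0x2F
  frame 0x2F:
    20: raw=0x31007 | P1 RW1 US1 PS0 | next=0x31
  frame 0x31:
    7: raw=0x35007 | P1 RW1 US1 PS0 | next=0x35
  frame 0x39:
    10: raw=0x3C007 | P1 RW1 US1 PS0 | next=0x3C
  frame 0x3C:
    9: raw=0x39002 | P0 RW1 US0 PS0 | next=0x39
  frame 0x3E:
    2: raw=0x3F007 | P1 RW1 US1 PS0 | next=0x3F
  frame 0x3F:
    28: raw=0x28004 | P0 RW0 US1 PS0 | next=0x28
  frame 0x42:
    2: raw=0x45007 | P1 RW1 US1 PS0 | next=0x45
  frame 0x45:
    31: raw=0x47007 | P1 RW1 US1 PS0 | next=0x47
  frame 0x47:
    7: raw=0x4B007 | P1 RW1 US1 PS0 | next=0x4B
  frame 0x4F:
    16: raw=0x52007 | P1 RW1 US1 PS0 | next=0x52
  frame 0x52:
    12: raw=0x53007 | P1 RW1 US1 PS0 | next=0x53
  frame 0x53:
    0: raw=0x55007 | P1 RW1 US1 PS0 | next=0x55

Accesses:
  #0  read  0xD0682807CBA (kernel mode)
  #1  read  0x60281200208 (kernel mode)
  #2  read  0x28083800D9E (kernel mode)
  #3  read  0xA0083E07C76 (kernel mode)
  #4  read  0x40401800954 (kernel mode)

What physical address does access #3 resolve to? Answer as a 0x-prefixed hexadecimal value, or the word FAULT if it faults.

Per-access translation:
#0 VA=0xD0682807CBA (r,kernel):
  [0] read 0x2B idx=26: raw=0x2E007 flags P=1 W=1 U=1 S=0
  [1] read 0x2E idx=26: raw=0x2F007 flags P=1 W=1 U=1 S=0
  [2] read 0x2F idx=20: raw=0x31007 flags P=1 W=1 U=1 S=0
  [3] read 0x31 idx=7: raw=0x35007 flags P=1 W=1 U=1 S=0
  ✓ 0x35CBA  — 4 lookups
#1 VA=0x60281200208 (r,kernel):
  [0] read 0x2B idx=12: raw=0x39007 flags P=1 W=1 U=1 S=0
  [1] read 0x39 idx=10: raw=0x3C007 flags P=1 W=1 U=1 S=0
  [2] read 0x3C idx=9: raw=0x39002 flags P=0 W=1 U=0 S=0
  → PAGE_NOT_PRESENT  (3 entries read)
#2 VA=0x28083800D9E (r,kernel):
  [0] read 0x2B idx=5: raw=0x3E007 flags P=1 W=1 U=1 S=0
  [1] read 0x3E idx=2: raw=0x3F007 flags P=1 W=1 U=1 S=0
  [2] read 0x3F idx=28: raw=0x28004 flags P=0 W=0 U=1 S=0
  → PAGE_NOT_PRESENT  (3 entries read)
#3 VA=0xA0083E07C76 (r,kernel):
  [0] read 0x2B idx=20: raw=0x42007 flags P=1 W=1 U=1 S=0
  [1] read 0x42 idx=2: raw=0x45007 flags P=1 W=1 U=1 S=0
  [2] read 0x45 idx=31: raw=0x47007 flags P=1 W=1 U=1 S=0
  [3] read 0x47 idx=7: raw=0x4B007 flags P=1 W=1 U=1 S=0
  ✓ 0x4BC76  — 4 lookups
#4 VA=0x40401800954 (r,kernel):
  [0] read 0x2B idx=8: raw=0x4F007 flags P=1 W=1 U=1 S=0
  [1] read 0x4F idx=16: raw=0x52007 flags P=1 W=1 U=1 S=0
  [2] read 0x52 idx=12: raw=0x53007 flags P=1 W=1 U=1 S=0
  [3] read 0x53 idx=0: raw=0x55007 flags P=1 W=1 U=1 S=0
  ✓ 0x55954  — 4 lookups

Access #3 PA: 0x4BC76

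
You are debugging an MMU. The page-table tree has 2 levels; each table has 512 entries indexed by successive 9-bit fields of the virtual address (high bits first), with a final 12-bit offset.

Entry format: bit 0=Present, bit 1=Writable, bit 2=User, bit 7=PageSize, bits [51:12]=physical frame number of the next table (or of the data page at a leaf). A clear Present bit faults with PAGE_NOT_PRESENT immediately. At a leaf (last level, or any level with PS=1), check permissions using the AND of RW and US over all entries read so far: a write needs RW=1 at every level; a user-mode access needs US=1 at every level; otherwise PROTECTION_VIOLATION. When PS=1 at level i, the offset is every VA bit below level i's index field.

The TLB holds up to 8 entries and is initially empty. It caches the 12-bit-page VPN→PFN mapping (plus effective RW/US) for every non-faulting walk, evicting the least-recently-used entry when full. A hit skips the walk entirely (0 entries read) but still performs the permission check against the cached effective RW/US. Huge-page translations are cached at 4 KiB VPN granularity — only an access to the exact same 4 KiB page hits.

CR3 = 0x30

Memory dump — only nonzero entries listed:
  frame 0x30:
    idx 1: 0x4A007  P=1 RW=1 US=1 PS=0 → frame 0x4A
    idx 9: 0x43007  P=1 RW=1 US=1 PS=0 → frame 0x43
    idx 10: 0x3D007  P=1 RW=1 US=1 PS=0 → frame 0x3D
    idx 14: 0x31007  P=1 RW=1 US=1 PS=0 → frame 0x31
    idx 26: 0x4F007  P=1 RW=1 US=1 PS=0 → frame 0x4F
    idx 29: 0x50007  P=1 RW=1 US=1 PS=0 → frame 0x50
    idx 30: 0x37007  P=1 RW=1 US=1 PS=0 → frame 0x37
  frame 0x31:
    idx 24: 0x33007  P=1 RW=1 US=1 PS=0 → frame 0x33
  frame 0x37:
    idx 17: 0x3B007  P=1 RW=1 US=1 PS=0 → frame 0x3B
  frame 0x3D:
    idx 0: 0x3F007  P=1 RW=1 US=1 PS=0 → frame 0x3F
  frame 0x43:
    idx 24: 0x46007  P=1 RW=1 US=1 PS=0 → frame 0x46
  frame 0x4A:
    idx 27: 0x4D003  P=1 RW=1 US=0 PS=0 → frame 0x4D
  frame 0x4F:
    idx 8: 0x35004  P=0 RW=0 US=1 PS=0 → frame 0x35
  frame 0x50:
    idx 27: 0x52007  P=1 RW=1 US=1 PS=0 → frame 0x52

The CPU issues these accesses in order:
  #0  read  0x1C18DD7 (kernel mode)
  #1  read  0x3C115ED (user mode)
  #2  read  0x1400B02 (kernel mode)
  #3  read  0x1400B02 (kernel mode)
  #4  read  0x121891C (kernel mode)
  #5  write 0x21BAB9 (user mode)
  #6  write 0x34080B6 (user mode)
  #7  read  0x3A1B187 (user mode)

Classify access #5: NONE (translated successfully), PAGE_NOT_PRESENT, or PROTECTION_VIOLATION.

Per-access translation:
#0 VA=0x1C18DD7 (r,kernel):
  L0: frame=0x30 idx=14 entry=0x31007 [P=1 RW=1 US=1 PS=0]
  L1: frame=0x31 idx=24 entry=0x33007 [P=1 RW=1 US=1 PS=0]
  ✓ 0x33DD7  — 2 lookups
#1 VA=0x3C115ED (r,user):
  L0: frame=0x30 idx=30 entry=0x37007 [P=1 RW=1 US=1 PS=0]
  L1: frame=0x37 idx=17 entry=0x3B007 [P=1 RW=1 US=1 PS=0]
  ✓ 0x3B5ED  — 2 lookups
#2 VA=0x1400B02 (r,kernel):
  L0: frame=0x30 idx=10 entry=0x3D007 [P=1 RW=1 US=1 PS=0]
  L1: frame=0x3D idx=0 entry=0x3F007 [P=1 RW=1 US=1 PS=0]
  ✓ 0x3FB02  — 2 lookups
#3 VA=0x1400B02 (r,kernel):
  TLB hit vpn=0x1400 → PA=0x3FB02
#4 VA=0x121891C (r,kernel):
  L0: frame=0x30 idx=9 entry=0x43007 [P=1 RW=1 US=1 PS=0]
  L1: frame=0x43 idx=24 entry=0x46007 [P=1 RW=1 US=1 PS=0]
  ✓ 0x4691C  — 2 lookups
#5 VA=0x21BAB9 (w,user):
  L0: frame=0x30 idx=1 entry=0x4A007 [P=1 RW=1 US=1 PS=0]
  L1: frame=0x4A idx=27 entry=0x4D003 [P=1 RW=1 US=0 PS=0]
  → PROTECTION_VIOLATION  (2 entries read)
#6 VA=0x34080B6 (w,user):
  L0: frame=0x30 idx=26 entry=0x4F007 [P=1 RW=1 US=1 PS=0]
  L1: frame=0x4F idx=8 entry=0x35004 [P=0 RW=0 US=1 PS=0]
  → PAGE_NOT_PRESENT  (2 entries read)
#7 VA=0x3A1B187 (r,user):
  L0: frame=0x30 idx=29 entry=0x50007 [P=1 RW=1 US=1 PS=0]
  L1: frame=0x50 idx=27 entry=0x52007 [P=1 RW=1 US=1 PS=0]
  ✓ 0x52187  — 2 lookups

Access #5 fault: PROTECTION_VIOLATION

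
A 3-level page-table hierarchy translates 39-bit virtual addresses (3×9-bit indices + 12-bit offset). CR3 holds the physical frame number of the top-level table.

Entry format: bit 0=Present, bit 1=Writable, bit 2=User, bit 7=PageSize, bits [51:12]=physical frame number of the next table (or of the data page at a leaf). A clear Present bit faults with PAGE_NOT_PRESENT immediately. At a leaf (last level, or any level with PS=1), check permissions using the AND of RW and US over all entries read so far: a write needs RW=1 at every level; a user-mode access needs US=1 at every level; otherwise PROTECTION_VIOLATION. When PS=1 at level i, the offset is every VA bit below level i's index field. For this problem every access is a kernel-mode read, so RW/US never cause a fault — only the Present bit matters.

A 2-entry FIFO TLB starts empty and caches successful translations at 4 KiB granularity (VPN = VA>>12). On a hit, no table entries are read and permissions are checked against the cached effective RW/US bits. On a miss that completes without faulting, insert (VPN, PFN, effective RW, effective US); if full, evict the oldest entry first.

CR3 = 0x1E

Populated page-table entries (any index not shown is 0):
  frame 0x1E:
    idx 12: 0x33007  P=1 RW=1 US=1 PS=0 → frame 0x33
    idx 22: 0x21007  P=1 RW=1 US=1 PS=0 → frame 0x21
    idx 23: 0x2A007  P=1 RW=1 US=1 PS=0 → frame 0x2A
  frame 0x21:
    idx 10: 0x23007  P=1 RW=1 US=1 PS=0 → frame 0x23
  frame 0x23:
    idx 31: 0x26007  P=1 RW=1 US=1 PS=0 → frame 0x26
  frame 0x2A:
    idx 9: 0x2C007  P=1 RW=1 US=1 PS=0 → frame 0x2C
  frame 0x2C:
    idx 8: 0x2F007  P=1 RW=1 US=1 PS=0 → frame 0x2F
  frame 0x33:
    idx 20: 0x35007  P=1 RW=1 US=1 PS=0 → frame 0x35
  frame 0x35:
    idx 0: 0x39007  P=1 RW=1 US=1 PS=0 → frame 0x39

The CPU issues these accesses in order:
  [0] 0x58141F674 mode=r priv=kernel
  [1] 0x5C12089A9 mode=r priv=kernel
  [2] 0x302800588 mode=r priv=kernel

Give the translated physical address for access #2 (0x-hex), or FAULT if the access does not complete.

Trace:
#0 VA=0x58141F674 (r,kernel):
  L0 @0x1E[22] → 0x21007  P=1,RW=1,US=1,PS=0
  L1 @0x21[10] → 0x23007  P=1,RW=1,US=1,PS=0
  L2 @0x23[31] → 0x26007  P=1,RW=1,US=1,PS=0
  ✓ 0x26674  — 3 lookups
#1 VA=0x5C12089A9 (r,kernel):
  L0 @0x1E[23] → 0x2A007  P=1,RW=1,US=1,PS=0
  L1 @0x2A[9] → 0x2C007  P=1,RW=1,US=1,PS=0
  L2 @0x2C[8] → 0x2F007  P=1,RW=1,US=1,PS=0
  ✓ 0x2F9A9  — 3 lookups
#2 VA=0x302800588 (r,kernel):
  L0 @0x1E[12] → 0x33007  P=1,RW=1,US=1,PS=0
  L1 @0x33[20] → 0x35007  P=1,RW=1,US=1,PS=0
  L2 @0x35[0] → 0x39007  P=1,RW=1,US=1,PS=0
  ✓ 0x39588  — 3 lookups

Access #2 PA: 0x39588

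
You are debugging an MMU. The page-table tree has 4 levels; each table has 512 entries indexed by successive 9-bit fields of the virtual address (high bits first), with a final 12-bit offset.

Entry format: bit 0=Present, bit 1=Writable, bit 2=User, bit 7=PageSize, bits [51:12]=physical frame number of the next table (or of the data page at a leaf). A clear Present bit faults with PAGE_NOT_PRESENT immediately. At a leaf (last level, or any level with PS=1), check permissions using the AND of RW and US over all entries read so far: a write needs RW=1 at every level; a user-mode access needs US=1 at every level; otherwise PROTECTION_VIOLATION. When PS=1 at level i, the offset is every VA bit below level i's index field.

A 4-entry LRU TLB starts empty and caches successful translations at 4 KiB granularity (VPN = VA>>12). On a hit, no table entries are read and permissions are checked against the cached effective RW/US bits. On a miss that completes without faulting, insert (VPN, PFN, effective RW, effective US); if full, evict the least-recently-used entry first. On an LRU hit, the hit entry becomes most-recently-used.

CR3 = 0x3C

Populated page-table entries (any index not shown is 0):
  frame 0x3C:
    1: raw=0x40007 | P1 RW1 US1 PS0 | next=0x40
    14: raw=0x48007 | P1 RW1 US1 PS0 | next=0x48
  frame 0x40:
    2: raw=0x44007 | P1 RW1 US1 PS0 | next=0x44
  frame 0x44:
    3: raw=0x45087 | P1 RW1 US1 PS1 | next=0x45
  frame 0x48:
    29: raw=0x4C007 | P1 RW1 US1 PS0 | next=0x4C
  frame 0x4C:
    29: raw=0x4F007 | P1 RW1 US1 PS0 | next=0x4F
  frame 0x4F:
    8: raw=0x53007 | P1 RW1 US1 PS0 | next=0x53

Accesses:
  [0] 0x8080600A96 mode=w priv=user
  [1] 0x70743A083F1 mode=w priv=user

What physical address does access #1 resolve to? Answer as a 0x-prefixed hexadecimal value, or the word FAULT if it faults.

Per-access translation:
#0 VA=0x8080600A96 (w,user):
  L0: frame=0x3C idx=1 entry=0x40007 [P=1 RW=1 US=1 PS=0]
  L1: frame=0x40 idx=2 entry=0x44007 [P=1 RW=1 US=1 PS=0]
  L2: frame=0x44 idx=3 entry=0x45087 [P=1 RW=1 US=1 PS=1]
  ⇒ phys 0x45A96 (huge @L2)  [3 reads]
#1 VA=0x70743A083F1 (w,user):
  L0: frame=0x3C idx=14 entry=0x48007 [P=1 RW=1 US=1 PS=0]
  L1: frame=0x48 idx=29 entry=0x4C007 [P=1 RW=1 US=1 PS=0]
  L2: frame=0x4C idx=29 entry=0x4F007 [P=1 RW=1 US=1 PS=0]
  L3: frame=0x4F idx=8 entry=0x53007 [P=1 RW=1 US=1 PS=0]
  ⇒ phys 0x533F1  [4 reads]

Access #1 PA: 0x533F1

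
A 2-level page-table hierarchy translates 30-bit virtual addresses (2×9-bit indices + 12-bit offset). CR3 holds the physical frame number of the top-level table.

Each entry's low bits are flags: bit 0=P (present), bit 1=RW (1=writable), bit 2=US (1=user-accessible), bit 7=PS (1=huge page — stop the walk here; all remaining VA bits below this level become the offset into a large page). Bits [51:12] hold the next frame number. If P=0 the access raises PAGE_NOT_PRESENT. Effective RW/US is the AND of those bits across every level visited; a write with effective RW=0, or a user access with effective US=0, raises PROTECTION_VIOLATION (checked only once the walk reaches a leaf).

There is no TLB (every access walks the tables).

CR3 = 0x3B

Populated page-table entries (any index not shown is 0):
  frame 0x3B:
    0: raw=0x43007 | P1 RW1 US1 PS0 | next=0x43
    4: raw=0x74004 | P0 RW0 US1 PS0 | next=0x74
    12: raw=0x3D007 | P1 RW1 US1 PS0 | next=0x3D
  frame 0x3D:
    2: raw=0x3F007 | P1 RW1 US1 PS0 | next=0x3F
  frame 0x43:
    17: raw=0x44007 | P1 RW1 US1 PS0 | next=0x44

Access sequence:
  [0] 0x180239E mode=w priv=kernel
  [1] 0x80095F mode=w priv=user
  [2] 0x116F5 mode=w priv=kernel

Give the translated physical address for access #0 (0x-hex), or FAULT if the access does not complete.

Walk each access:
#0 VA=0x180239E (w,kernel):
  L0: frame=0x3B idx=12 entry=0x3D007 [P=1 RW=1 US=1 PS=0]
  L1: frame=0x3D idx=2 entry=0x3F007 [P=1 RW=1 US=1 PS=0]
  ✓ 0x3F39E  — 2 lookups
#1 VA=0x80095F (w,user):
  L0: frame=0x3B idx=4 entry=0x74004 [P=0 RW=0 US=1 PS=0]
  → PAGE_NOT_PRESENT  (1 entries read)
#2 VA=0x116F5 (w,kernel):
  L0: frame=0x3B idx=0 entry=0x43007 [P=1 RW=1 US=1 PS=0]
  L1: frame=0x43 idx=17 entry=0x44007 [P=1 RW=1 US=1 PS=0]
  ✓ 0x446F5  — 2 lookups

Access #0 PA: 0x3F39E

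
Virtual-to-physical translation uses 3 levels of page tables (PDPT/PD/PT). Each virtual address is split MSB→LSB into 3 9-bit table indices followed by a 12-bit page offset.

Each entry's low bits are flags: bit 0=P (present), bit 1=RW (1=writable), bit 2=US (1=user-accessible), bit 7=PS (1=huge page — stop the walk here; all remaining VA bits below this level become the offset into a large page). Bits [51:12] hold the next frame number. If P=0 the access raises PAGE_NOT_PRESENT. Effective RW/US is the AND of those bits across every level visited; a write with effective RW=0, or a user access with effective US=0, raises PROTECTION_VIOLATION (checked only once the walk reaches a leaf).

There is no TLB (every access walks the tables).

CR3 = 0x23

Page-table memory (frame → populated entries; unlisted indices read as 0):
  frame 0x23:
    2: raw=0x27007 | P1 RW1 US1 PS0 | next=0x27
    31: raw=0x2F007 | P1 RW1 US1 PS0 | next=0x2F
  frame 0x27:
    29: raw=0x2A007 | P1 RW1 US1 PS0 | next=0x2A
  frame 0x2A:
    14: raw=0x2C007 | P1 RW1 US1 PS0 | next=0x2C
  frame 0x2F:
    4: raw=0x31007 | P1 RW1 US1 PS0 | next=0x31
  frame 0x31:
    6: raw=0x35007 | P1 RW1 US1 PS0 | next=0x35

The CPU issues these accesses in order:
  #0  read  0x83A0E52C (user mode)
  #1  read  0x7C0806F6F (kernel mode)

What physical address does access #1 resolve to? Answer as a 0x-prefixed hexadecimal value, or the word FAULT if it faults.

Trace:
#0 VA=0x83A0E52C (r,user):
  L0: frame=0x23 idx=2 entry=0x27007 [P=1 RW=1 US=1 PS=0]
  L1: frame=0x27 idx=29 entry=0x2A007 [P=1 RW=1 US=1 PS=0]
  L2: frame=0x2A idx=14 entry=0x2C007 [P=1 RW=1 US=1 PS=0]
  → PA=0x2C52C  (3 entries read)
#1 VA=0x7C0806F6F (r,kernel):
  L0: frame=0x23 idx=31 entry=0x2F007 [P=1 RW=1 US=1 PS=0]
  L1: frame=0x2F idx=4 entry=0x31007 [P=1 RW=1 US=1 PS=0]
  L2: frame=0x31 idx=6 entry=0x35007 [P=1 RW=1 US=1 PS=0]
  → PA=0x35F6F  (3 entries read)

Access #1 PA: 0x35F6F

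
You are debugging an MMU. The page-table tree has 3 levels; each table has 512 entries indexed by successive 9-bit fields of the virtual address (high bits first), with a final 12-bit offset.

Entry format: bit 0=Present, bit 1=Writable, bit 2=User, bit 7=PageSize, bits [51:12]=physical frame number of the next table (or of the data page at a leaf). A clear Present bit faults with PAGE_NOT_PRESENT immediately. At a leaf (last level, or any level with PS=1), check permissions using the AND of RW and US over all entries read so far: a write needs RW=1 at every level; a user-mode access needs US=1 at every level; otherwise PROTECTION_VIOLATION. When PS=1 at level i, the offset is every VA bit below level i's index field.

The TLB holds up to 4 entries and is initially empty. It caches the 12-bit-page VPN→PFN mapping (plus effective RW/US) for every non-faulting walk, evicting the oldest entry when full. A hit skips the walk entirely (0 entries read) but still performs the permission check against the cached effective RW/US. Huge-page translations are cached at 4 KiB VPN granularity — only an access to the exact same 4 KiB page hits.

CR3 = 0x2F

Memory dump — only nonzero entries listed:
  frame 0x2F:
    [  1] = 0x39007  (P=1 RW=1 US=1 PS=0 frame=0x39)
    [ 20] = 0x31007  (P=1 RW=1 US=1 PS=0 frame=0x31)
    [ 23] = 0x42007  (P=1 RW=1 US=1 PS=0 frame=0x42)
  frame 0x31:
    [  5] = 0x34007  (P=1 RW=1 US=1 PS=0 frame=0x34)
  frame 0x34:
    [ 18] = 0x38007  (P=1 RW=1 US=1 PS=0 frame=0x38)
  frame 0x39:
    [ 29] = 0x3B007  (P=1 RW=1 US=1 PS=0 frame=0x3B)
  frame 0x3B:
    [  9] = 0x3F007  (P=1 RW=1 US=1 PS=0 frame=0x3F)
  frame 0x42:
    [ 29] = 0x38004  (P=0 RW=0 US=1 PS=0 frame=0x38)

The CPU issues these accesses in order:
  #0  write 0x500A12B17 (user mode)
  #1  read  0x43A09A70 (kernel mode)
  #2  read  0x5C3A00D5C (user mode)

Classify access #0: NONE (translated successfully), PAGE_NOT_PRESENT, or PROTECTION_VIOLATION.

Trace:
#0 VA=0x500A12B17 (w,user):
  [0] read 0x2F idx=20: raw=0x31007 flags P=1 W=1 U=1 S=0
  [1] read 0x31 idx=5: raw=0x34007 flags P=1 W=1 U=1 S=0
  [2] read 0x34 idx=18: raw=0x38007 flags P=1 W=1 U=1 S=0
  ⇒ phys 0x38B17  [3 reads]
#1 VA=0x43A09A70 (r,kernel):
  [0] read 0x2F idx=1: raw=0x39007 flags P=1 W=1 U=1 S=0
  [1] read 0x39 idx=29: raw=0x3B007 flags P=1 W=1 U=1 S=0
  [2] read 0x3B idx=9: raw=0x3F007 flags P=1 W=1 U=1 S=0
  ⇒ phys 0x3FA70  [3 reads]
#2 VA=0x5C3A00D5C (r,user):
  [0] read 0x2F idx=23: raw=0x42007 flags P=1 W=1 U=1 S=0
  [1] read 0x42 idx=29: raw=0x38004 flags P=0 W=0 U=1 S=0
  → PAGE_NOT_PRESENT  (2 entries read)

Access #0 fault: NONE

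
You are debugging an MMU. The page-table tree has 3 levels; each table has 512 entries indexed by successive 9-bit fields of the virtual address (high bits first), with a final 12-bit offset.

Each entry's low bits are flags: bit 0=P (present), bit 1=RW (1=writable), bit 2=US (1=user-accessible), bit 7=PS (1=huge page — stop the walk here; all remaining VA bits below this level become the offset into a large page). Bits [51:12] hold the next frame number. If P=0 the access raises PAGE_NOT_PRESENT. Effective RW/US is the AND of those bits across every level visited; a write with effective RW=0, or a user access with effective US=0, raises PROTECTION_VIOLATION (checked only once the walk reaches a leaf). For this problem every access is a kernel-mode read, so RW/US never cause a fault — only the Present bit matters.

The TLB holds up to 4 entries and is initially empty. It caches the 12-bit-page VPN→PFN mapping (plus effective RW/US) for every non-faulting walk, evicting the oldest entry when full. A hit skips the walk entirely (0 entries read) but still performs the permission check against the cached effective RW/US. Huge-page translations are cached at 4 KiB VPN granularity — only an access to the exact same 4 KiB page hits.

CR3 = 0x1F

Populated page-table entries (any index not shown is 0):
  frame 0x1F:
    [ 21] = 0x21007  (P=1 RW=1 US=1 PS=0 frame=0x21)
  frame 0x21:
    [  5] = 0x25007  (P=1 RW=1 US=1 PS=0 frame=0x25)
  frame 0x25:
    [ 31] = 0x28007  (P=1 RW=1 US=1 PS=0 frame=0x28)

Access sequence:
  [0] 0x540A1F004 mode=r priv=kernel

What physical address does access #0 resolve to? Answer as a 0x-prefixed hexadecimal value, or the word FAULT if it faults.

Walk each access:
#0 VA=0x540A1F004 (r,kernel):
  lvl0: tbl 0x1F, slot 21 ⇒ 0x21007 (P1/RW1/US1/PS0)
  lvl1: tbl 0x21, slot 5 ⇒ 0x25007 (P1/RW1/US1/PS0)
  lvl2: tbl 0x25, slot 31 ⇒ 0x28007 (P1/RW1/US1/PS0)
  → PA=0x28004  (3 entries read)

Access #0 PA: 0x28004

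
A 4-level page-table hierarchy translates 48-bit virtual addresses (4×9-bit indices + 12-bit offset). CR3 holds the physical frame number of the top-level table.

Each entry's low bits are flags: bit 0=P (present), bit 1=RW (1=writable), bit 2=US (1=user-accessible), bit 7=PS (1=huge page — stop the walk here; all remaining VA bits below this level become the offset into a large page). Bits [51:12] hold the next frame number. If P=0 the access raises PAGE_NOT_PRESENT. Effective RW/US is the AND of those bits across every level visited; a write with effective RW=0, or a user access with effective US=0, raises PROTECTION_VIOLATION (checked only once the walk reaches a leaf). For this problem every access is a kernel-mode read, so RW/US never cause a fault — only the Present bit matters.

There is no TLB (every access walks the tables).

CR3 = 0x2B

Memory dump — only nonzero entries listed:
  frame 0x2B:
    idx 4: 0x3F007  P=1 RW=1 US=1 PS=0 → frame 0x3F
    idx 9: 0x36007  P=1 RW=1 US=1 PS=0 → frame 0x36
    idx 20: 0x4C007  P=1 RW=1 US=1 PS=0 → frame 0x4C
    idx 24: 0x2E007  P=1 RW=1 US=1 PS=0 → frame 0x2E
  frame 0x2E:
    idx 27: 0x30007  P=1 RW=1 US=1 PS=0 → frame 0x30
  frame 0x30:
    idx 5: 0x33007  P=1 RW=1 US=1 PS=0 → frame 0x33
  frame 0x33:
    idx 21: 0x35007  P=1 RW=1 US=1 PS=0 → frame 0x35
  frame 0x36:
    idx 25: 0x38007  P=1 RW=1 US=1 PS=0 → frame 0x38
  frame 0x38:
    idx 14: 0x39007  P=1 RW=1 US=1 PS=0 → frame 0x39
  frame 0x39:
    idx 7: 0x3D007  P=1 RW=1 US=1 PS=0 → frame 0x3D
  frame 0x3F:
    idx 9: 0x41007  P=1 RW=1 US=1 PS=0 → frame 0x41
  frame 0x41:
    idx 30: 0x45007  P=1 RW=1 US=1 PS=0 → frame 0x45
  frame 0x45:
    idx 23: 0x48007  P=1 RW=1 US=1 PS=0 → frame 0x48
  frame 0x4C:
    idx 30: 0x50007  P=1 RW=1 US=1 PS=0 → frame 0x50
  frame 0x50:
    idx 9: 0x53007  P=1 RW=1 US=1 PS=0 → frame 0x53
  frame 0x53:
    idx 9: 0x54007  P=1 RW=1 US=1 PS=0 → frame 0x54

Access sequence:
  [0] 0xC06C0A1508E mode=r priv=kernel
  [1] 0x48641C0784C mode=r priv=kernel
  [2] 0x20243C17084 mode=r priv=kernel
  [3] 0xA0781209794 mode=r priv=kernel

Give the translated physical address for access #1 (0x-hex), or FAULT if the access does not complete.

Per-access translation:
#0 VA=0xC06C0A1508E (r,kernel):
  lvl0: tbl 0x2B, slot 24 ⇒ 0x2E007 (P1/RW1/US1/PS0)
  lvl1: tbl 0x2E, slot 27 ⇒ 0x30007 (P1/RW1/US1/PS0)
  lvl2: tbl 0x30, slot 5 ⇒ 0x33007 (P1/RW1/US1/PS0)
  lvl3: tbl 0x33, slot 21 ⇒ 0x35007 (P1/RW1/US1/PS0)
  ⇒ phys 0x3508E  [4 reads]
#1 VA=0x48641C0784C (r,kernel):
  lvl0: tbl 0x2B, slot 9 ⇒ 0x36007 (P1/RW1/US1/PS0)
  lvl1: tbl 0x36, slot 25 ⇒ 0x38007 (P1/RW1/US1/PS0)
  lvl2: tbl 0x38, slot 14 ⇒ 0x39007 (P1/RW1/US1/PS0)
  lvl3: tbl 0x39, slot 7 ⇒ 0x3D007 (P1/RW1/US1/PS0)
  ⇒ phys 0x3D84C  [4 reads]
#2 VA=0x20243C17084 (r,kernel):
  lvl0: tbl 0x2B, slot 4 ⇒ 0x3F007 (P1/RW1/US1/PS0)
  lvl1: tbl 0x3F, slot 9 ⇒ 0x41007 (P1/RW1/US1/PS0)
  lvl2: tbl 0x41, slot 30 ⇒ 0x45007 (P1/RW1/US1/PS0)
  lvl3: tbl 0x45, slot 23 ⇒ 0x48007 (P1/RW1/US1/PS0)
  ⇒ phys 0x48084  [4 reads]
#3 VA=0xA0781209794 (r,kernel):
  lvl0: tbl 0x2B, slot 20 ⇒ 0x4C007 (P1/RW1/US1/PS0)
  lvl1: tbl 0x4C, slot 30 ⇒ 0x50007 (P1/RW1/US1/PS0)
  lvl2: tbl 0x50, slot 9 ⇒ 0x53007 (P1/RW1/US1/PS0)
  lvl3: tbl 0x53, slot 9 ⇒ 0x54007 (P1/RW1/US1/PS0)
  ⇒ phys 0x54794  [4 reads]

Access #1 PA: 0x3D84C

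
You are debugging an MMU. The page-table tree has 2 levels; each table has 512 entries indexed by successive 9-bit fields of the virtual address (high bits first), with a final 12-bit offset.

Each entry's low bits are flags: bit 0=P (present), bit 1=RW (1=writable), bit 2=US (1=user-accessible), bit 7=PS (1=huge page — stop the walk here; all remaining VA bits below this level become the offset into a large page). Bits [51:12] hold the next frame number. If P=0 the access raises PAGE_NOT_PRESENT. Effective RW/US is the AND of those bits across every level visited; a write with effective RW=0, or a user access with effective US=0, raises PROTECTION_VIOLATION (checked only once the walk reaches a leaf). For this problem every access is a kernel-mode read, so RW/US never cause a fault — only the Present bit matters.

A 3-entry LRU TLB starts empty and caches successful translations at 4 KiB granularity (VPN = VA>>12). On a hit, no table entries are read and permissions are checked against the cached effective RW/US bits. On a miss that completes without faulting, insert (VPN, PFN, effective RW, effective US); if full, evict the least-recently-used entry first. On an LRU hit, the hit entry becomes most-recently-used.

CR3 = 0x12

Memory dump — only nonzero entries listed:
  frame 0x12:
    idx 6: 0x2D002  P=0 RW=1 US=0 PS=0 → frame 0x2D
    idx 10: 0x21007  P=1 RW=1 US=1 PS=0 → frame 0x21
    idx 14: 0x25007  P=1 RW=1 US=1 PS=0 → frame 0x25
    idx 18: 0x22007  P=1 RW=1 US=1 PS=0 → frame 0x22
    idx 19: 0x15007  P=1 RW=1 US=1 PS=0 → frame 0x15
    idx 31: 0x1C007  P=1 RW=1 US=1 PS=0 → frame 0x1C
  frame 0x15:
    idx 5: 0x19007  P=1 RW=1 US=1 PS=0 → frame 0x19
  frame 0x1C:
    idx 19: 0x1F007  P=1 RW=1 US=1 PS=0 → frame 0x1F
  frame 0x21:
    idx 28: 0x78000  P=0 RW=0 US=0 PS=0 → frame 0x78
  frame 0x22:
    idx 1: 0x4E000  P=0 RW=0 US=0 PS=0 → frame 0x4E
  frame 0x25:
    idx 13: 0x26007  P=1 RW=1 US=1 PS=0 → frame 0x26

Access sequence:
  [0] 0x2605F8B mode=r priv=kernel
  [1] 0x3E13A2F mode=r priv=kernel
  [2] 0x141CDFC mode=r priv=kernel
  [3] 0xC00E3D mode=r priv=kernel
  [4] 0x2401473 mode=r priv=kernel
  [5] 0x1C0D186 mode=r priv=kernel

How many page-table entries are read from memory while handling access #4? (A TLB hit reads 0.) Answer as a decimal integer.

Per-access translation:
#0 VA=0x2605F8B (r,kernel):
  L0: frame=0x12 idx=19 entry=0x15007 [P=1 RW=1 US=1 PS=0]
  L1: frame=0x15 idx=5 entry=0x19007 [P=1 RW=1 US=1 PS=0]
  ⇒ phys 0x19F8B  [2 reads]
#1 VA=0x3E13A2F (r,kernel):
  L0: frame=0x12 idx=31 entry=0x1C007 [P=1 RW=1 US=1 PS=0]
  L1: frame=0x1C idx=19 entry=0x1F007 [P=1 RW=1 US=1 PS=0]
  ⇒ phys 0x1FA2F  [2 reads]
#2 VA=0x141CDFC (r,kernel):
  L0: frame=0x12 idx=10 entry=0x21007 [P=1 RW=1 US=1 PS=0]
  L1: frame=0x21 idx=28 entry=0x78000 [P=0 RW=0 US=0 PS=0]
  ⇒ fault: PAGE_NOT_PRESENT  — 2 lookups
#3 VA=0xC00E3D (r,kernel):
  L0: frame=0x12 idx=6 entry=0x2D002 [P=0 RW=1 US=0 PS=0]
  ⇒ fault: PAGE_NOT_PRESENT  — 1 lookups
#4 VA=0x2401473 (r,kernel):
  L0: frame=0x12 idx=18 entry=0x22007 [P=1 RW=1 US=1 PS=0]
  L1: frame=0x22 idx=1 entry=0x4E000 [P=0 RW=0 US=0 PS=0]
  ⇒ fault: PAGE_NOT_PRESENT  — 2 lookups
#5 VA=0x1C0D186 (r,kernel):
  L0: frame=0x12 idx=14 entry=0x25007 [P=1 RW=1 US=1 PS=0]
  L1: frame=0x25 idx=13 entry=0x26007 [P=1 RW=1 US=1 PS=0]
  ⇒ phys 0x26186  [2 reads]

Entries read for #4: 2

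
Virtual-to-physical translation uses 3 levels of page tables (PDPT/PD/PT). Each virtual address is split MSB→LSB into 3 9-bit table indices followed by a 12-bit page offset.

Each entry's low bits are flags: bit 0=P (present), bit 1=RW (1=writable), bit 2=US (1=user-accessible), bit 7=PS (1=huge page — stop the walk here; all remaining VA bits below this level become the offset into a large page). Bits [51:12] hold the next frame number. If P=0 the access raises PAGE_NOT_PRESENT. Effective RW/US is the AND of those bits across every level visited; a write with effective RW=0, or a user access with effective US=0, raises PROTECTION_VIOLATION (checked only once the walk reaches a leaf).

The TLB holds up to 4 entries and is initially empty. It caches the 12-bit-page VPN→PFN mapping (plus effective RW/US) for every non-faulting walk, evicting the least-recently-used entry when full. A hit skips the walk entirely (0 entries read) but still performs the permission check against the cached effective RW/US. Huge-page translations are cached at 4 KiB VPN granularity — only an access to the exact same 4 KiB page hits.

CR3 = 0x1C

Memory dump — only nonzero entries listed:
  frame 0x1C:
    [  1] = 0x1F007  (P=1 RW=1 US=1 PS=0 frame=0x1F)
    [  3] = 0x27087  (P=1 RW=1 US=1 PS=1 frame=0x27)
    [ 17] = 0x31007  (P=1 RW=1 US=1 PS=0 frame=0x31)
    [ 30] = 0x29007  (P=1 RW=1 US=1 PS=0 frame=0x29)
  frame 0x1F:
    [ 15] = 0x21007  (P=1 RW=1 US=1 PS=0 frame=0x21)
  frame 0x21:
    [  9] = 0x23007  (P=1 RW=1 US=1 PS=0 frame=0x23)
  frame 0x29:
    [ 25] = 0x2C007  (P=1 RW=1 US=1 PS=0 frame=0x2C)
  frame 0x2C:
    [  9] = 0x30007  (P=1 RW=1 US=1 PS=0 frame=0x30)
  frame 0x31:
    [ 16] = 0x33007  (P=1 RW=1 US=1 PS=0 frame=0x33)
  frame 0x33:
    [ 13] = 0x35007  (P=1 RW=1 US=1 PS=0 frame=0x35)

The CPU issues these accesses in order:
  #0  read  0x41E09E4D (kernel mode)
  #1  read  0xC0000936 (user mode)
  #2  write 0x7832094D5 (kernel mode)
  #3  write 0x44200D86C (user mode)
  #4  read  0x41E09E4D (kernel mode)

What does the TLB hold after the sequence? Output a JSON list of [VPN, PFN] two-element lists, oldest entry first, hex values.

Trace:
#0 VA=0x41E09E4D (r,kernel):
  lvl0: tbl 0x1C, slot 1 ⇒ 0x1F007 (P1/RW1/US1/PS0)
  lvl1: tbl 0x1F, slot 15 ⇒ 0x21007 (P1/RW1/US1/PS0)
  lvl2: tbl 0x21, slot 9 ⇒ 0x23007 (P1/RW1/US1/PS0)
  → PA=0x23E4D  (3 entries read)
#1 VA=0xC0000936 (r,user):
  lvl0: tbl 0x1C, slot 3 ⇒ 0x27087 (P1/RW1/US1/PS1)
  → PA=0x27936 (huge @L0)  (1 entries read)
#2 VA=0x7832094D5 (w,kernel):
  lvl0: tbl 0x1C, slot 30 ⇒ 0x29007 (P1/RW1/US1/PS0)
  lvl1: tbl 0x29, slot 25 ⇒ 0x2C007 (P1/RW1/US1/PS0)
  lvl2: tbl 0x2C, slot 9 ⇒ 0x30007 (P1/RW1/US1/PS0)
  → PA=0x304D5  (3 entries read)
#3 VA=0x44200D86C (w,user):
  lvl0: tbl 0x1C, slot 17 ⇒ 0x31007 (P1/RW1/US1/PS0)
  lvl1: tbl 0x31, slot 16 ⇒ 0x33007 (P1/RW1/US1/PS0)
  lvl2: tbl 0x33, slot 13 ⇒ 0x35007 (P1/RW1/US1/PS0)
  → PA=0x3586C  (3 entries read)
#4 VA=0x41E09E4D (r,kernel):
  TLB hit vpn=0x41E09 → PA=0x23E4D

TLB: [["0xC0000", "0x27"], ["0x783209", "0x30"], ["0x44200D", "0x35"], ["0x41E09", "0x23"]]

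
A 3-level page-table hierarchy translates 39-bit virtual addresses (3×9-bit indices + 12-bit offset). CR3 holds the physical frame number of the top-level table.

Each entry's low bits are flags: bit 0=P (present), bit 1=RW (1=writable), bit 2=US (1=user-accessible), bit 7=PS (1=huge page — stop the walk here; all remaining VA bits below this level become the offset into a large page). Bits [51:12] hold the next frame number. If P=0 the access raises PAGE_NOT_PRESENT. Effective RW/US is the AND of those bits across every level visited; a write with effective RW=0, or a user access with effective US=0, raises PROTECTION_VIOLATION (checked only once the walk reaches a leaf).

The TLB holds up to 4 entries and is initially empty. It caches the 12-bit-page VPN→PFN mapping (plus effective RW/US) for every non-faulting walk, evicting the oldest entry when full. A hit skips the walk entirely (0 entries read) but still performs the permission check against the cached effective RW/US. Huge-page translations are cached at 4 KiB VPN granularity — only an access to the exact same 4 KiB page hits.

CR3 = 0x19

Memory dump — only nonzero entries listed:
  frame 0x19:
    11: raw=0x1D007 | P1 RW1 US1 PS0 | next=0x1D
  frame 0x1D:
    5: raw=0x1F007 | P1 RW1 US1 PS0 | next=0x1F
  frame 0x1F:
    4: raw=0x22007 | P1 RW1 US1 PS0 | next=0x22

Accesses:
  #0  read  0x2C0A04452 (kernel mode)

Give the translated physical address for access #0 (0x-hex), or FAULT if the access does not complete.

Walk each access:
#0 VA=0x2C0A04452 (r,kernel):
  [0] read 0x19 idx=11: raw=0x1D007 flags P=1 W=1 U=1 S=0
  [1] read 0x1D idx=5: raw=0x1F007 flags P=1 W=1 U=1 S=0
  [2] read 0x1F idx=4: raw=0x22007 flags P=1 W=1 U=1 S=0
  → PA=0x22452  (3 entries read)

Access #0 PA: 0x22452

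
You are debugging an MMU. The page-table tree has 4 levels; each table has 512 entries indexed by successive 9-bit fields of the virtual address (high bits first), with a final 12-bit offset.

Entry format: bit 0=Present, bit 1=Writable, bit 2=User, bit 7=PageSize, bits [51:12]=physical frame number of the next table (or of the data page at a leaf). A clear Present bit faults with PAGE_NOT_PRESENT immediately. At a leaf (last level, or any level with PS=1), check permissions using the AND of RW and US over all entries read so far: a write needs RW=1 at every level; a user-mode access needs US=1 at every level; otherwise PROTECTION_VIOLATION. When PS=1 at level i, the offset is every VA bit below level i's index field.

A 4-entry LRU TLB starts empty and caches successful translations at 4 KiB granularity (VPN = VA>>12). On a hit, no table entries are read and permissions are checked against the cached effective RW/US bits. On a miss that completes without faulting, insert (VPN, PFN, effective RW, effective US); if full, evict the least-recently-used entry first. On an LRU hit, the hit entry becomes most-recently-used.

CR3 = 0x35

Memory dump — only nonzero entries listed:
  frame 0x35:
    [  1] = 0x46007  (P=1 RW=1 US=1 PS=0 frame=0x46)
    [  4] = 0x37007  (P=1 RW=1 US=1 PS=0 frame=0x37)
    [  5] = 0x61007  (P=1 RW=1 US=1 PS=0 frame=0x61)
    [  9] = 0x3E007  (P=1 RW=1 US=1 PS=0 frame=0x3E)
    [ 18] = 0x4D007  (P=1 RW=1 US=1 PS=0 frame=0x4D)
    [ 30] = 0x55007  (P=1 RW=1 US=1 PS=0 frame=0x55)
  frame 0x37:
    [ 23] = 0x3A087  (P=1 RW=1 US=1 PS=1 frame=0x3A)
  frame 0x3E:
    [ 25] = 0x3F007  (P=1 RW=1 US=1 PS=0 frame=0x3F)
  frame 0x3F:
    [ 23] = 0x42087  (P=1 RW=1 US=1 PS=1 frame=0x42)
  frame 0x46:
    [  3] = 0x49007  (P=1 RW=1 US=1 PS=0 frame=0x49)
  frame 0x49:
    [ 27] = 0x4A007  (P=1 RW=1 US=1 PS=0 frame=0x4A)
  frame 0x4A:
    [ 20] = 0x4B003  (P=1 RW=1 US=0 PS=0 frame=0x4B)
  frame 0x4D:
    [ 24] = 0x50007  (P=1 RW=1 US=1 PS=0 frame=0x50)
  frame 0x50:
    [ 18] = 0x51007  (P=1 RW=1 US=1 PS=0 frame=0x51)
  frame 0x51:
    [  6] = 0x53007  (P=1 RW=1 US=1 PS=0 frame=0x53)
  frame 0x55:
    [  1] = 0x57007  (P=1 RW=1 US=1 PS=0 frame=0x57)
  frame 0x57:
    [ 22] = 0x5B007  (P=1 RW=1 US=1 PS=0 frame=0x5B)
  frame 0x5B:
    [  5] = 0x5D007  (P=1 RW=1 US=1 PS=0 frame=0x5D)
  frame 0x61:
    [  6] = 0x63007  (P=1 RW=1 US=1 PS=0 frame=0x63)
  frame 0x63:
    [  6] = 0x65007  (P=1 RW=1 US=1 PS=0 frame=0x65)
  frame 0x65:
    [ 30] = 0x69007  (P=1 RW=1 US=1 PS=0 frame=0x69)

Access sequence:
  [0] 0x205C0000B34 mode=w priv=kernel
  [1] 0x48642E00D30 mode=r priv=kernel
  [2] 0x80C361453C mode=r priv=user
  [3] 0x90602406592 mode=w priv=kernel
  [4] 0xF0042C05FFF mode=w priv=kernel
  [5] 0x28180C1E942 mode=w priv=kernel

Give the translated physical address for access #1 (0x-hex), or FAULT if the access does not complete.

Walk each access:
#0 VA=0x205C0000B34 (w,kernel):
  [0] read 0x35 idx=4: raw=0x37007 flags P=1 W=1 U=1 S=0
  [1] read 0x37 idx=23: raw=0x3A087 flags P=1 W=1 U=1 S=1
  ✓ 0x3AB34 (huge @L1)  — 2 lookups
#1 VA=0x48642E00D30 (r,kernel):
  [0] read 0x35 idx=9: raw=0x3E007 flags P=1 W=1 U=1 S=0
  [1] read 0x3E idx=25: raw=0x3F007 flags P=1 W=1 U=1 S=0
  [2] read 0x3F idx=23: raw=0x42087 flags P=1 W=1 U=1 S=1
  ✓ 0x42D30 (huge @L2)  — 3 lookups
#2 VA=0x80C361453C (r,user):
  [0] read 0x35 idx=1: raw=0x46007 flags P=1 W=1 U=1 S=0
  [1] read 0x46 idx=3: raw=0x49007 flags P=1 W=1 U=1 S=0
  [2] read 0x49 idx=27: raw=0x4A007 flags P=1 W=1 U=1 S=0
  [3] read 0x4A idx=20: raw=0x4B003 flags P=1 W=1 U=0 S=0
  ✗ PROTECTION_VIOLATION  [4 reads]
#3 VA=0x90602406592 (w,kernel):
  [0] read 0x35 idx=18: raw=0x4D007 flags P=1 W=1 U=1 S=0
  [1] read 0x4D idx=24: raw=0x50007 flags P=1 W=1 U=1 S=0
  [2] read 0x50 idx=18: raw=0x51007 flags P=1 W=1 U=1 S=0
  [3] read 0x51 idx=6: raw=0x53007 flags P=1 W=1 U=1 S=0
  ✓ 0x53592  — 4 lookups
#4 VA=0xF0042C05FFF (w,kernel):
  [0] read 0x35 idx=30: raw=0x55007 flags P=1 W=1 U=1 S=0
  [1] read 0x55 idx=1: raw=0x57007 flags P=1 W=1 U=1 S=0
  [2] read 0x57 idx=22: raw=0x5B007 flags P=1 W=1 U=1 S=0
  [3] read 0x5B idx=5: raw=0x5D007 flags P=1 W=1 U=1 S=0
  ✓ 0x5DFFF  — 4 lookups
#5 VA=0x28180C1E942 (w,kernel):
  [0] read 0x35 idx=5: raw=0x61007 flags P=1 W=1 U=1 S=0
  [1] read 0x61 idx=6: raw=0x63007 flags P=1 W=1 U=1 S=0
  [2] read 0x63 idx=6: raw=0x65007 flags P=1 W=1 U=1 S=0
  [3] read 0x65 idx=30: raw=0x69007 flags P=1 W=1 U=1 S=0
  ✓ 0x69942  — 4 lookups

Access #1 PA: 0x42D30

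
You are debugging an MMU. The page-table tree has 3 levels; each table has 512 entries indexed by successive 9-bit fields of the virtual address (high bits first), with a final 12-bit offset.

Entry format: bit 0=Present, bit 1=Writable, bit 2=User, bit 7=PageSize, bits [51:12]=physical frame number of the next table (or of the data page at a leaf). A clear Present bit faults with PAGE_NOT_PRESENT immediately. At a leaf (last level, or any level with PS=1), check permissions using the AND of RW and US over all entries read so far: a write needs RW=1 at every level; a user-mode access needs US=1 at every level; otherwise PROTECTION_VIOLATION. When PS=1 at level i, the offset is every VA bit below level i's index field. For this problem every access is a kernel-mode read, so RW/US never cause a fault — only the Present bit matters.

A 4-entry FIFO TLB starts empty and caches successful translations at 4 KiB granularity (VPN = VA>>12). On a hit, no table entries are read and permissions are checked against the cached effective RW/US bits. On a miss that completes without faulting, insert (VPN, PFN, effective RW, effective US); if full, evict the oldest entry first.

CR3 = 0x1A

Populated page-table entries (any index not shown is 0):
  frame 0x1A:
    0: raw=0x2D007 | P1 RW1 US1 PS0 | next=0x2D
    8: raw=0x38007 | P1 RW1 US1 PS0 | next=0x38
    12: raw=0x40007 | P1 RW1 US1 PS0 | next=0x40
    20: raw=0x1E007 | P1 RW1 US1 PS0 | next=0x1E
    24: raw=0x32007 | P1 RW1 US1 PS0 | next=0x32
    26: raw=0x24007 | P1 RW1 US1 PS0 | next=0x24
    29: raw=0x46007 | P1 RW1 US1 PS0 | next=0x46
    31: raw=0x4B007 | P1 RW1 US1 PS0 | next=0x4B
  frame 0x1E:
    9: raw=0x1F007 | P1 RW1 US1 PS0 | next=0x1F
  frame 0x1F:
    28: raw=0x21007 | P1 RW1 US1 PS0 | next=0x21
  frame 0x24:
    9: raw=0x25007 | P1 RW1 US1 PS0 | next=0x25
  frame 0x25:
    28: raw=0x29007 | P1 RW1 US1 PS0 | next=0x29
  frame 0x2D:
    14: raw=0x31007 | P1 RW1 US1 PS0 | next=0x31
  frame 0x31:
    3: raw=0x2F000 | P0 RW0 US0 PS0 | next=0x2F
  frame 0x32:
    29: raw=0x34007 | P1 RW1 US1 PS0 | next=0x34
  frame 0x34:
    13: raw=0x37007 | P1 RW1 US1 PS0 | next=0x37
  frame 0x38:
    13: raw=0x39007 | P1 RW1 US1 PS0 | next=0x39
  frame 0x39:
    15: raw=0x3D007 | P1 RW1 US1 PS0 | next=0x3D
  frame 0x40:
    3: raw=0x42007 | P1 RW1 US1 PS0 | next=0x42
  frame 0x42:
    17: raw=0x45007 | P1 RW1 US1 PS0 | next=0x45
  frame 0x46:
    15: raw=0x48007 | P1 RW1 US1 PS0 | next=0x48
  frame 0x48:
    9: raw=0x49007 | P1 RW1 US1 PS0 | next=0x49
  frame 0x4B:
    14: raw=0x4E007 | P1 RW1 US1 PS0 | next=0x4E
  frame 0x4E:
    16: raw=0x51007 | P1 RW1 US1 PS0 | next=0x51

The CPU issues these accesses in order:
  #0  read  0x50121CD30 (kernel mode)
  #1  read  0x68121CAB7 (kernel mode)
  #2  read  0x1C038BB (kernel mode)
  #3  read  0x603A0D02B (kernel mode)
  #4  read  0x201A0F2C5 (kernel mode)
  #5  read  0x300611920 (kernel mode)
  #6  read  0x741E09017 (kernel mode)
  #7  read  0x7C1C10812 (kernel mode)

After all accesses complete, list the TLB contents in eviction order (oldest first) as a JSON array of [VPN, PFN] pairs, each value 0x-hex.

Walk each access:
#0 VA=0x50121CD30 (r,kernel):
  L0: frame=0x1A idx=20 entry=0x1E007 [P=1 RW=1 US=1 PS=0]
  L1: frame=0x1E idx=9 entry=0x1F007 [P=1 RW=1 US=1 PS=0]
  L2: frame=0x1F idx=28 entry=0x21007 [P=1 RW=1 US=1 PS=0]
  → PA=0x21D30  (3 entries read)
#1 VA=0x68121CAB7 (r,kernel):
  L0: frame=0x1A idx=26 entry=0x24007 [P=1 RW=1 US=1 PS=0]
  L1: frame=0x24 idx=9 entry=0x25007 [P=1 RW=1 US=1 PS=0]
  L2: frame=0x25 idx=28 entry=0x29007 [P=1 RW=1 US=1 PS=0]
  → PA=0x29AB7  (3 entries read)
#2 VA=0x1C038BB (r,kernel):
  L0: frame=0x1A idx=0 entry=0x2D007 [P=1 RW=1 US=1 PS=0]
  L1: frame=0x2D idx=14 entry=0x31007 [P=1 RW=1 US=1 PS=0]
  L2: frame=0x31 idx=3 entry=0x2F000 [P=0 RW=0 US=0 PS=0]
  → PAGE_NOT_PRESENT  (3 entries read)
#3 VA=0x603A0D02B (r,kernel):
  L0: frame=0x1A idx=24 entry=0x32007 [P=1 RW=1 US=1 PS=0]
  L1: frame=0x32 idx=29 entry=0x34007 [P=1 RW=1 US=1 PS=0]
  L2: frame=0x34 idx=13 entry=0x37007 [P=1 RW=1 US=1 PS=0]
  → PA=0x3702B  (3 entries read)
#4 VA=0x201A0F2C5 (r,kernel):
  L0: frame=0x1A idx=8 entry=0x38007 [P=1 RW=1 US=1 PS=0]
  L1: frame=0x38 idx=13 entry=0x39007 [P=1 RW=1 US=1 PS=0]
  L2: frame=0x39 idx=15 entry=0x3D007 [P=1 RW=1 US=1 PS=0]
  → PA=0x3D2C5  (3 entries read)
#5 VA=0x300611920 (r,kernel):
  L0: frame=0x1A idx=12 entry=0x40007 [P=1 RW=1 US=1 PS=0]
  L1: frame=0x40 idx=3 entry=0x42007 [P=1 RW=1 US=1 PS=0]
  L2: frame=0x42 idx=17 entry=0x45007 [P=1 RW=1 US=1 PS=0]
  → PA=0x45920  (3 entries read)
#6 VA=0x741E09017 (r,kernel):
  L0: frame=0x1A idx=29 entry=0x46007 [P=1 RW=1 US=1 PS=0]
  L1: frame=0x46 idx=15 entry=0x48007 [P=1 RW=1 US=1 PS=0]
  L2: frame=0x48 idx=9 entry=0x49007 [P=1 RW=1 US=1 PS=0]
  → PA=0x49017  (3 entries read)
#7 VA=0x7C1C10812 (r,kernel):
  L0: frame=0x1A idx=31 entry=0x4B007 [P=1 RW=1 US=1 PS=0]
  L1: frame=0x4B idx=14 entry=0x4E007 [P=1 RW=1 US=1 PS=0]
  L2: frame=0x4E idx=16 entry=0x51007 [P=1 RW=1 US=1 PS=0]
  → PA=0x51812  (3 entries read)

TLB: [["0x201A0F", "0x3D"], ["0x300611", "0x45"], ["0x741E09", "0x49"], ["0x7C1C10", "0x51"]]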